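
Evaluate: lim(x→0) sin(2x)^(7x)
This is an exponential indeterminate form.

For exponential indeterminate forms, take the natural log:
  Let L = lim(x→0) sin(2x)^(7x)
  Then ln(L) = lim(x→0) [exponent × ln(base)]
  Evaluate using L'Hôpital or standard limits, then exponentiate.
  L = 1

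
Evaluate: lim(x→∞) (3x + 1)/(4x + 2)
This is an ∞/∞ indeterminate form.

Apply L'Hôpital's rule: differentiate numerator and denominator separately.
  f(x) = 3·x + 1   ⇒   f'(x) = 3
  g(x) = 4·x + 2   ⇒   g'(x) = 4
  lim(x→∞) f'(x)/g'(x) = lim(x→∞) (3)/(4)
  = 3/4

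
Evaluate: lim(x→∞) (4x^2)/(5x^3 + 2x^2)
This is an ∞/∞ indeterminate form.

Apply L'Hôpital's rule: differentiate numerator and denominator separately.
  f(x) = 4·x^2   ⇒   f'(x) = 8·x
  g(x) = 5·x^3 + 2·x^2   ⇒   g'(x) = 15·x^2 + 4·x
  lim(x→∞) f'(x)/g'(x) = lim(x→∞) (8·x)/(15·x^2 + 4·x)
  = 0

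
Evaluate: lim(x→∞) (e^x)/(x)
This is an ∞/∞ indeterminate form.

Apply L'Hôpital's rule: differentiate numerator and denominator separately.
  f(x) = e^(x)   ⇒   f'(x) = e^(x)
  g(x) = x   ⇒   g'(x) = 1
  lim(x→∞) f'(x)/g'(x) = lim(x→∞) (e^(x))/(1)
  = ∞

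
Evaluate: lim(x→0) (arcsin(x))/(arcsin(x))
This is a 0/0 indeterminate form.

Apply L'Hôpital's rule: differentiate numerator and denominator separately.
  f(x) = asin(x)   ⇒   f'(x) = 1/sqrt(1 - x^2)
  g(x) = asin(x)   ⇒   g'(x) = 1/sqrt(1 - x^2)
  lim(x→0) f'(x)/g'(x) = lim(x→0) (1/sqrt(1 - x^2))/(1/sqrt(1 - x^2))
  = 1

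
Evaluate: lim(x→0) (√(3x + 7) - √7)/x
This is a standard limit.

Factor or rationalize the expression:
  lim(x→0) (√(3x + 7) - √7)/x = 3·sqrt(7)/14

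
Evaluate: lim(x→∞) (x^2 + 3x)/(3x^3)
This is an ∞/∞ indeterminate form.

Apply L'Hôpital's rule: differentiate numerator and denominator separately.
  f(x) = x^2 + 3·x   ⇒   f'(x) = 2·x + 3
  g(x) = 3·x^3   ⇒   g'(x) = 9·x^2
  lim(x→∞) f'(x)/g'(x) = lim(x→∞) (2·x + 3)/(9·x^2)
  = 0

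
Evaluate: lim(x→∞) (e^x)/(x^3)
This is an ∞/∞ indeterminate form.

Apply L'Hôpital's rule: differentiate numerator and denominator separately.
  f(x) = e^(x)   ⇒   f'(x) = e^(x)
  g(x) = x^3   ⇒   g'(x) = 3·x^2
  lim(x→∞) f'(x)/g'(x) = lim(x→∞) (e^(x))/(3·x^2)
  = ∞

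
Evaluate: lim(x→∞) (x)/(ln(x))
This is an ∞/∞ indeterminate form.

Apply L'Hôpital's rule: differentiate numerator and denominator separately.
  f(x) = x   ⇒   f'(x) = 1
  g(x) = ln(x)   ⇒   g'(x) = 1/x
  lim(x→∞) f'(x)/g'(x) = lim(x→∞) (1)/(1/x)
  = ∞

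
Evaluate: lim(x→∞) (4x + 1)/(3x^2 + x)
This is an ∞/∞ indeterminate form.

Apply L'Hôpital's rule: differentiate numerator and denominator separately.
  f(x) = 4·x + 1   ⇒   f'(x) = 4
  g(x) = 3·x^2 + x   ⇒   g'(x) = 6·x + 1
  lim(x→∞) f'(x)/g'(x) = lim(x→∞) (4)/(6·x + 1)
  = 0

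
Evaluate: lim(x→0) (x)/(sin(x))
This is a 0/0 indeterminate form.

Apply L'Hôpital's rule: differentiate numerator and denominator separately.
  f(x) = x   ⇒   f'(x) = 1
  g(x) = sin(x)   ⇒   g'(x) = cos(x)
  lim(x→0) f'(x)/g'(x) = lim(x→0) (1)/(cos(x))
  = 1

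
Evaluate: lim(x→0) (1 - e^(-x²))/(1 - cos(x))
This is a 0/0 indeterminate form.

Apply L'Hôpital's rule: differentiate numerator and denominator separately.
  f(x) = 1 - e^(-x^2)   ⇒   f'(x) = 2·x·e^(-x^2)
  g(x) = 1 - cos(x)   ⇒   g'(x) = sin(x)
  lim(x→0) f'(x)/g'(x) = lim(x→0) (2·x·e^(-x^2))/(sin(x))
  = 2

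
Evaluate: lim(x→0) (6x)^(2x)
This is an exponential indeterminate form.

For exponential indeterminate forms, take the natural log:
  Let L = lim(x→0) (6x)^(2x)
  Then ln(L) = lim(x→0) [exponent × ln(base)]
  Evaluate using L'Hôpital or standard limits, then exponentiate.
  L = 1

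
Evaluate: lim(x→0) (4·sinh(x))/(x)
This is a 0/0 indeterminate form.

Apply L'Hôpital's rule: differentiate numerator and denominator separately.
  f(x) = 4·sinh(x)   ⇒   f'(x) = 4·cosh(x)
  g(x) = x   ⇒   g'(x) = 1
  lim(x→0) f'(x)/g'(x) = lim(x→0) (4·cosh(x))/(1)
  = 4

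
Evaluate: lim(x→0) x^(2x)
This is an exponential indeterminate form.

For exponential indeterminate forms, take the natural log:
  Let L = lim(x→0) x^(2x)
  Then ln(L) = lim(x→0) [exponent × ln(base)]
  Evaluate using L'Hôpital or standard limits, then exponentiate.
  L = 1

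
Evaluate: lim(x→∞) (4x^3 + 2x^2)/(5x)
This is an ∞/∞ indeterminate form.

Apply L'Hôpital's rule: differentiate numerator and denominator separately.
  f(x) = 4·x^3 + 2·x^2   ⇒   f'(x) = 12·x^2 + 4·x
  g(x) = 5·x   ⇒   g'(x) = 5
  lim(x→∞) f'(x)/g'(x) = lim(x→∞) (12·x^2 + 4·x)/(5)
  = ∞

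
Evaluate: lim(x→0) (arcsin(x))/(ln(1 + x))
This is a 0/0 indeterminate form.

Apply L'Hôpital's rule: differentiate numerator and denominator separately.
  f(x) = asin(x)   ⇒   f'(x) = 1/sqrt(1 - x^2)
  g(x) = ln(x + 1)   ⇒   g'(x) = 1/(x + 1)
  lim(x→0) f'(x)/g'(x) = lim(x→0) (1/sqrt(1 - x^2))/(1/(x + 1))
  = 1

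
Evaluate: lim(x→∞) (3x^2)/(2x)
This is an ∞/∞ indeterminate form.

Apply L'Hôpital's rule: differentiate numerator and denominator separately.
  f(x) = 3·x^2   ⇒   f'(x) = 6·x
  g(x) = 2·x   ⇒   g'(x) = 2
  lim(x→∞) f'(x)/g'(x) = lim(x→∞) (6·x)/(2)
  = ∞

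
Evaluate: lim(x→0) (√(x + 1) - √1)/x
This is a standard limit.

Factor or rationalize the expression:
  lim(x→0) (√(x + 1) - √1)/x = 1/2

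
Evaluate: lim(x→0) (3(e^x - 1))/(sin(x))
This is a 0/0 indeterminate form.

Apply L'Hôpital's rule: differentiate numerator and denominator separately.
  f(x) = 3·e^(x) - 3   ⇒   f'(x) = 3·e^(x)
  g(x) = sin(x)   ⇒   g'(x) = cos(x)
  lim(x→0) f'(x)/g'(x) = lim(x→0) (3·e^(x))/(cos(x))
  = 3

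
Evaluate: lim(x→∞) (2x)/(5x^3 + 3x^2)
This is an ∞/∞ indeterminate form.

Apply L'Hôpital's rule: differentiate numerator and denominator separately.
  f(x) = 2·x   ⇒   f'(x) = 2
  g(x) = 5·x^3 + 3·x^2   ⇒   g'(x) = 15·x^2 + 6·x
  lim(x→∞) f'(x)/g'(x) = lim(x→∞) (2)/(15·x^2 + 6·x)
  = 0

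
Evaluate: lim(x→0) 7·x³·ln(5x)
This is a 0·∞ indeterminate form.

Rewrite 0·∞ as a quotient (0/0 or ∞/∞ form), then apply L'Hôpital's rule:
  lim(x→0) 7·x³·ln(5x) = 0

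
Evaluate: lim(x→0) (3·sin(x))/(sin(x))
This is a 0/0 indeterminate form.

Apply L'Hôpital's rule: differentiate numerator and denominator separately.
  f(x) = 3·sin(x)   ⇒   f'(x) = 3·cos(x)
  g(x) = sin(x)   ⇒   g'(x) = cos(x)
  lim(x→0) f'(x)/g'(x) = lim(x→0) (3·cos(x))/(cos(x))
  = 3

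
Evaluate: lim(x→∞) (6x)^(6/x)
This is an exponential indeterminate form.

For exponential indeterminate forms, take the natural log:
  Let L = lim(x→∞) (6x)^(6/x)
  Then ln(L) = lim(x→∞) [exponent × ln(base)]
  Evaluate using L'Hôpital or standard limits, then exponentiate.
  L = 1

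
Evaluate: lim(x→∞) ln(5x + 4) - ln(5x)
This is an ∞-∞ indeterminate form.

Combine fractions or rationalize to convert ∞-∞ to 0/0 form:
  lim(x→∞) ln(5x + 4) - ln(5x) = 0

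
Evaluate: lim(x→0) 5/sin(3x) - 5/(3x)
This is an ∞-∞ indeterminate form.

Combine fractions or rationalize to convert ∞-∞ to 0/0 form:
  lim(x→0) 5/sin(3x) - 5/(3x) = 0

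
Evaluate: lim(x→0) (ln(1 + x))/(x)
This is a 0/0 indeterminate form.

Apply L'Hôpital's rule: differentiate numerator and denominator separately.
  f(x) = ln(x + 1)   ⇒   f'(x) = 1/(x + 1)
  g(x) = x   ⇒   g'(x) = 1
  lim(x→0) f'(x)/g'(x) = lim(x→0) (1/(x + 1))/(1)
  = 1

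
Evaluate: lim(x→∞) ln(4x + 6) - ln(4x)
This is an ∞-∞ indeterminate form.

Combine fractions or rationalize to convert ∞-∞ to 0/0 form:
  lim(x→∞) ln(4x + 6) - ln(4x) = 0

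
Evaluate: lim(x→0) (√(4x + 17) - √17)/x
This is a standard limit.

Factor or rationalize the expression:
  lim(x→0) (√(4x + 17) - √17)/x = 2·sqrt(17)/17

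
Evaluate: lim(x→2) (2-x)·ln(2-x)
This is a 0·∞ indeterminate form.

Rewrite 0·∞ as a quotient (0/0 or ∞/∞ form), then apply L'Hôpital's rule:
  lim(x→2) (2-x)·ln(2-x) = 0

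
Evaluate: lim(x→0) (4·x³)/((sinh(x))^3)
This is a 0/0 indeterminate form.

Apply L'Hôpital's rule: differentiate numerator and denominator separately.
  f(x) = 4·x^3   ⇒   f'(x) = 12·x^2
  g(x) = sinh(x)^3   ⇒   g'(x) = 3·sinh(x)^2·cosh(x)
  lim(x→0) f'(x)/g'(x) = lim(x→0) (12·x^2)/(3·sinh(x)^2·cosh(x))
  = 4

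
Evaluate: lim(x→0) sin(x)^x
This is an exponential indeterminate form.

For exponential indeterminate forms, take the natural log:
  Let L = lim(x→0) sin(x)^x
  Then ln(L) = lim(x→0) [exponent × ln(base)]
  Evaluate using L'Hôpital or standard limits, then exponentiate.
  L = 1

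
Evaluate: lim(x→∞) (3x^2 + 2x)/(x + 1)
This is an ∞/∞ indeterminate form.

Apply L'Hôpital's rule: differentiate numerator and denominator separately.
  f(x) = 3·x^2 + 2·x   ⇒   f'(x) = 6·x + 2
  g(x) = x + 1   ⇒   g'(x) = 1
  lim(x→∞) f'(x)/g'(x) = lim(x→∞) (6·x + 2)/(1)
  = ∞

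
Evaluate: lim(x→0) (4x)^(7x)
This is an exponential indeterminate form.

For exponential indeterminate forms, take the natural log:
  Let L = lim(x→0) (4x)^(7x)
  Then ln(L) = lim(x→0) [exponent × ln(base)]
  Evaluate using L'Hôpital or standard limits, then exponentiate.
  L = 1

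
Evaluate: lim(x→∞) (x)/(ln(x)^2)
This is an ∞/∞ indeterminate form.

Apply L'Hôpital's rule: differentiate numerator and denominator separately.
  f(x) = x   ⇒   f'(x) = 1
  g(x) = ln(x)^2   ⇒   g'(x) = 2·ln(x)/x
  lim(x→∞) f'(x)/g'(x) = lim(x→∞) (1)/(2·ln(x)/x)
  = ∞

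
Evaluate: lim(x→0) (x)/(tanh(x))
This is a 0/0 indeterminate form.

Apply L'Hôpital's rule: differentiate numerator and denominator separately.
  f(x) = x   ⇒   f'(x) = 1
  g(x) = tanh(x)   ⇒   g'(x) = 1 - tanh(x)^2
  lim(x→0) f'(x)/g'(x) = lim(x→0) (1)/(1 - tanh(x)^2)
  = 1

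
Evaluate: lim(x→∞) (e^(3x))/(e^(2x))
This is an ∞/∞ indeterminate form.

Apply L'Hôpital's rule: differentiate numerator and denominator separately.
  f(x) = e^(3·x)   ⇒   f'(x) = 3·e^(3·x)
  g(x) = e^(2·x)   ⇒   g'(x) = 2·e^(2·x)
  lim(x→∞) f'(x)/g'(x) = lim(x→∞) (3·e^(3·x))/(2·e^(2·x))
  = ∞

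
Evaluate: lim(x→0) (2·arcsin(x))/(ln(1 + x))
This is a 0/0 indeterminate form.

Apply L'Hôpital's rule: differentiate numerator and denominator separately.
  f(x) = 2·asin(x)   ⇒   f'(x) = 2/sqrt(1 - x^2)
  g(x) = ln(x + 1)   ⇒   g'(x) = 1/(x + 1)
  lim(x→0) f'(x)/g'(x) = lim(x→0) (2/sqrt(1 - x^2))/(1/(x + 1))
  = 2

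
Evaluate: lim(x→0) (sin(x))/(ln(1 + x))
This is a 0/0 indeterminate form.

Apply L'Hôpital's rule: differentiate numerator and denominator separately.
  f(x) = sin(x)   ⇒   f'(x) = cos(x)
  g(x) = ln(x + 1)   ⇒   g'(x) = 1/(x + 1)
  lim(x→0) f'(x)/g'(x) = lim(x→0) (cos(x))/(1/(x + 1))
  = 1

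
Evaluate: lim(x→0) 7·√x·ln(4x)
This is a 0·∞ indeterminate form.

Rewrite 0·∞ as a quotient (0/0 or ∞/∞ form), then apply L'Hôpital's rule:
  lim(x→0) 7·√x·ln(4x) = 0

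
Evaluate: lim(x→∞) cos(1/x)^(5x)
This is an exponential indeterminate form.

For exponential indeterminate forms, take the natural log:
  Let L = lim(x→∞) cos(1/x)^(5x)
  Then ln(L) = lim(x→∞) [exponent × ln(base)]
  Evaluate using L'Hôpital or standard limits, then exponentiate.
  L = 1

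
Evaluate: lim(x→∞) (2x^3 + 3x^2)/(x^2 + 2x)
This is an ∞/∞ indeterminate form.

Apply L'Hôpital's rule: differentiate numerator and denominator separately.
  f(x) = 2·x^3 + 3·x^2   ⇒   f'(x) = 6·x^2 + 6·x
  g(x) = x^2 + 2·x   ⇒   g'(x) = 2·x + 2
  lim(x→∞) f'(x)/g'(x) = lim(x→∞) (6·x^2 + 6·x)/(2·x + 2)
  = ∞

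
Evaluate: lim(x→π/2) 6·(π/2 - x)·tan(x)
This is a 0·∞ indeterminate form.

Rewrite 0·∞ as a quotient (0/0 or ∞/∞ form), then apply L'Hôpital's rule:
  lim(x→π/2) 6·(π/2 - x)·tan(x) = 6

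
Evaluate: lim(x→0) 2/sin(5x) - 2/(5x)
This is an ∞-∞ indeterminate form.

Combine fractions or rationalize to convert ∞-∞ to 0/0 form:
  lim(x→0) 2/sin(5x) - 2/(5x) = 0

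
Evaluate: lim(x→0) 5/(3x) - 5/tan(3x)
This is an ∞-∞ indeterminate form.

Combine fractions or rationalize to convert ∞-∞ to 0/0 form:
  lim(x→0) 5/(3x) - 5/tan(3x) = 0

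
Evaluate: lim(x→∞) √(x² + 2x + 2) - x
This is an ∞-∞ indeterminate form.

Combine fractions or rationalize to convert ∞-∞ to 0/0 form:
  lim(x→∞) √(x² + 2x + 2) - x = 1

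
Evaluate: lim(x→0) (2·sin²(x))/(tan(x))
This is a 0/0 indeterminate form.

Apply L'Hôpital's rule: differentiate numerator and denominator separately.
  f(x) = 2·sin(x)^2   ⇒   f'(x) = 4·sin(x)·cos(x)
  g(x) = tan(x)   ⇒   g'(x) = tan(x)^2 + 1
  lim(x→0) f'(x)/g'(x) = lim(x→0) (4·sin(x)·cos(x))/(tan(x)^2 + 1)
  = 0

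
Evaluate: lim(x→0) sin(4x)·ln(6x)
This is a 0·∞ indeterminate form.

Rewrite 0·∞ as a quotient (0/0 or ∞/∞ form), then apply L'Hôpital's rule:
  lim(x→0) sin(4x)·ln(6x) = 0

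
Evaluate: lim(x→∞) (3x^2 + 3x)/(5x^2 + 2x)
This is an ∞/∞ indeterminate form.

Apply L'Hôpital's rule: differentiate numerator and denominator separately.
  f(x) = 3·x^2 + 3·x   ⇒   f'(x) = 6·x + 3
  g(x) = 5·x^2 + 2·x   ⇒   g'(x) = 10·x + 2
  lim(x→∞) f'(x)/g'(x) = lim(x→∞) (6·x + 3)/(10·x + 2)
  = 3/5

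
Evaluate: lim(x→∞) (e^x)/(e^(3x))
This is an ∞/∞ indeterminate form.

Apply L'Hôpital's rule: differentiate numerator and denominator separately.
  f(x) = e^(x)   ⇒   f'(x) = e^(x)
  g(x) = e^(3·x)   ⇒   g'(x) = 3·e^(3·x)
  lim(x→∞) f'(x)/g'(x) = lim(x→∞) (e^(x))/(3·e^(3·x))
  = 0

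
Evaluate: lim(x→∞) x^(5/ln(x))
This is an exponential indeterminate form.

For exponential indeterminate forms, take the natural log:
  Let L = lim(x→∞) x^(5/ln(x))
  Then ln(L) = lim(x→∞) [exponent × ln(base)]
  Evaluate using L'Hôpital or standard limits, then exponentiate.
  L = e^(5)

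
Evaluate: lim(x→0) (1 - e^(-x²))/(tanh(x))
This is a 0/0 indeterminate form.

Apply L'Hôpital's rule: differentiate numerator and denominator separately.
  f(x) = 1 - e^(-x^2)   ⇒   f'(x) = 2·x·e^(-x^2)
  g(x) = tanh(x)   ⇒   g'(x) = 1 - tanh(x)^2
  lim(x→0) f'(x)/g'(x) = lim(x→0) (2·x·e^(-x^2))/(1 - tanh(x)^2)
  = 0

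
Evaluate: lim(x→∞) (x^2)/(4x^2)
This is an ∞/∞ indeterminate form.

Apply L'Hôpital's rule: differentiate numerator and denominator separately.
  f(x) = x^2   ⇒   f'(x) = 2·x
  g(x) = 4·x^2   ⇒   g'(x) = 8·x
  lim(x→∞) f'(x)/g'(x) = lim(x→∞) (2·x)/(8·x)
  = 1/4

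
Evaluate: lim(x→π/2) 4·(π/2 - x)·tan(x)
This is a 0·∞ indeterminate form.

Rewrite 0·∞ as a quotient (0/0 or ∞/∞ form), then apply L'Hôpital's rule:
  lim(x→π/2) 4·(π/2 - x)·tan(x) = 4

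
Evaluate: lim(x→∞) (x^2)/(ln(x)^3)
This is an ∞/∞ indeterminate form.

Apply L'Hôpital's rule: differentiate numerator and denominator separately.
  f(x) = x^2   ⇒   f'(x) = 2·x
  g(x) = ln(x)^3   ⇒   g'(x) = 3·ln(x)^2/x
  lim(x→∞) f'(x)/g'(x) = lim(x→∞) (2·x)/(3·ln(x)^2/x)
  = ∞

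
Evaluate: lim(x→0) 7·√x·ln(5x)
This is a 0·∞ indeterminate form.

Rewrite 0·∞ as a quotient (0/0 or ∞/∞ form), then apply L'Hôpital's rule:
  lim(x→0) 7·√x·ln(5x) = 0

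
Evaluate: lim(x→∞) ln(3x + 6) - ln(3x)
This is an ∞-∞ indeterminate form.

Combine fractions or rationalize to convert ∞-∞ to 0/0 form:
  lim(x→∞) ln(3x + 6) - ln(3x) = 0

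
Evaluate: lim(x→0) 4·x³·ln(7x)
This is a 0·∞ indeterminate form.

Rewrite 0·∞ as a quotient (0/0 or ∞/∞ form), then apply L'Hôpital's rule:
  lim(x→0) 4·x³·ln(7x) = 0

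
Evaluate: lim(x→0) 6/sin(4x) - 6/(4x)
This is an ∞-∞ indeterminate form.

Combine fractions or rationalize to convert ∞-∞ to 0/0 form:
  lim(x→0) 6/sin(4x) - 6/(4x) = 0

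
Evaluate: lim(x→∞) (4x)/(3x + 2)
This is an ∞/∞ indeterminate form.

Apply L'Hôpital's rule: differentiate numerator and denominator separately.
  f(x) = 4·x   ⇒   f'(x) = 4
  g(x) = 3·x + 2   ⇒   g'(x) = 3
  lim(x→∞) f'(x)/g'(x) = lim(x→∞) (4)/(3)
  = 4/3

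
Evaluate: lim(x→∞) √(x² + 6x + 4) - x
This is an ∞-∞ indeterminate form.

Combine fractions or rationalize to convert ∞-∞ to 0/0 form:
  lim(x→∞) √(x² + 6x + 4) - x = 3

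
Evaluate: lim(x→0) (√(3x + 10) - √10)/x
This is a standard limit.

Factor or rationalize the expression:
  lim(x→0) (√(3x + 10) - √10)/x = 3·sqrt(10)/20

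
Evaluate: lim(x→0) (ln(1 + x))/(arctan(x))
This is a 0/0 indeterminate form.

Apply L'Hôpital's rule: differentiate numerator and denominator separately.
  f(x) = ln(x + 1)   ⇒   f'(x) = 1/(x + 1)
  g(x) = atan(x)   ⇒   g'(x) = 1/(x^2 + 1)
  lim(x→0) f'(x)/g'(x) = lim(x→0) (1/(x + 1))/(1/(x^2 + 1))
  = 1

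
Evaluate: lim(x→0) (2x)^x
This is an exponential indeterminate form.

For exponential indeterminate forms, take the natural log:
  Let L = lim(x→0) (2x)^x
  Then ln(L) = lim(x→0) [exponent × ln(base)]
  Evaluate using L'Hôpital or standard limits, then exponentiate.
  L = 1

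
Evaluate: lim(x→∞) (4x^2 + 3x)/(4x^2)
This is an ∞/∞ indeterminate form.

Apply L'Hôpital's rule: differentiate numerator and denominator separately.
  f(x) = 4·x^2 + 3·x   ⇒   f'(x) = 8·x + 3
  g(x) = 4·x^2   ⇒   g'(x) = 8·x
  lim(x→∞) f'(x)/g'(x) = lim(x→∞) (8·x + 3)/(8·x)
  = 1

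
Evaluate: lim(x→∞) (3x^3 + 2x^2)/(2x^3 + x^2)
This is an ∞/∞ indeterminate form.

Apply L'Hôpital's rule: differentiate numerator and denominator separately.
  f(x) = 3·x^3 + 2·x^2   ⇒   f'(x) = 9·x^2 + 4·x
  g(x) = 2·x^3 + x^2   ⇒   g'(x) = 6·x^2 + 2·x
  lim(x→∞) f'(x)/g'(x) = lim(x→∞) (9·x^2 + 4·x)/(6·x^2 + 2·x)
  = 3/2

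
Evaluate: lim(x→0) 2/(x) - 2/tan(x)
This is an ∞-∞ indeterminate form.

Combine fractions or rationalize to convert ∞-∞ to 0/0 form:
  lim(x→0) 2/(x) - 2/tan(x) = 0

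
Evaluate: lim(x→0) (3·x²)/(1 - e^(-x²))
This is a 0/0 indeterminate form.

Apply L'Hôpital's rule: differentiate numerator and denominator separately.
  f(x) = 3·x^2   ⇒   f'(x) = 6·x
  g(x) = 1 - e^(-x^2)   ⇒   g'(x) = 2·x·e^(-x^2)
  lim(x→0) f'(x)/g'(x) = lim(x→0) (6·x)/(2·x·e^(-x^2))
  = 3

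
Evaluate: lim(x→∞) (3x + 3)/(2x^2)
This is an ∞/∞ indeterminate form.

Apply L'Hôpital's rule: differentiate numerator and denominator separately.
  f(x) = 3·x + 3   ⇒   f'(x) = 3
  g(x) = 2·x^2   ⇒   g'(x) = 4·x
  lim(x→∞) f'(x)/g'(x) = lim(x→∞) (3)/(4·x)
  = 0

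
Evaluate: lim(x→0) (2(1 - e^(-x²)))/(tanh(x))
This is a 0/0 indeterminate form.

Apply L'Hôpital's rule: differentiate numerator and denominator separately.
  f(x) = 2 - 2·e^(-x^2)   ⇒   f'(x) = 4·x·e^(-x^2)
  g(x) = tanh(x)   ⇒   g'(x) = 1 - tanh(x)^2
  lim(x→0) f'(x)/g'(x) = lim(x→0) (4·x·e^(-x^2))/(1 - tanh(x)^2)
  = 0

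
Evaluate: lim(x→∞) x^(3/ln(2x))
This is an exponential indeterminate form.

For exponential indeterminate forms, take the natural log:
  Let L = lim(x→∞) x^(3/ln(2x))
  Then ln(L) = lim(x→∞) [exponent × ln(base)]
  Evaluate using L'Hôpital or standard limits, then exponentiate.
  L = e^(3)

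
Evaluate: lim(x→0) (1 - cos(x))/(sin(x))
This is a 0/0 indeterminate form.

Apply L'Hôpital's rule: differentiate numerator and denominator separately.
  f(x) = 1 - cos(x)   ⇒   f'(x) = sin(x)
  g(x) = sin(x)   ⇒   g'(x) = cos(x)
  lim(x→0) f'(x)/g'(x) = lim(x→0) (sin(x))/(cos(x))
  = 0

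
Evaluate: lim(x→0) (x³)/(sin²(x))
This is a 0/0 indeterminate form.

Apply L'Hôpital's rule: differentiate numerator and denominator separately.
  f(x) = x^3   ⇒   f'(x) = 3·x^2
  g(x) = sin(x)^2   ⇒   g'(x) = 2·sin(x)·cos(x)
  lim(x→0) f'(x)/g'(x) = lim(x→0) (3·x^2)/(2·sin(x)·cos(x))
  = 0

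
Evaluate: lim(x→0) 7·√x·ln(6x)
This is a 0·∞ indeterminate form.

Rewrite 0·∞ as a quotient (0/0 or ∞/∞ form), then apply L'Hôpital's rule:
  lim(x→0) 7·√x·ln(6x) = 0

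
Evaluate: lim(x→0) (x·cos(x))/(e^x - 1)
This is a 0/0 indeterminate form.

Apply L'Hôpital's rule: differentiate numerator and denominator separately.
  f(x) = x·cos(x)   ⇒   f'(x) = -x·sin(x) + cos(x)
  g(x) = e^(x) - 1   ⇒   g'(x) = e^(x)
  lim(x→0) f'(x)/g'(x) = lim(x→0) (-x·sin(x) + cos(x))/(e^(x))
  = 1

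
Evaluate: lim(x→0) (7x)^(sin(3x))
This is an exponential indeterminate form.

For exponential indeterminate forms, take the natural log:
  Let L = lim(x→0) (7x)^(sin(3x))
  Then ln(L) = lim(x→0) [exponent × ln(base)]
  Evaluate using L'Hôpital or standard limits, then exponentiate.
  L = 1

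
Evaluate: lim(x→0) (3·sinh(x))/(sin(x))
This is a 0/0 indeterminate form.

Apply L'Hôpital's rule: differentiate numerator and denominator separately.
  f(x) = 3·sinh(x)   ⇒   f'(x) = 3·cosh(x)
  g(x) = sin(x)   ⇒   g'(x) = cos(x)
  lim(x→0) f'(x)/g'(x) = lim(x→0) (3·cosh(x))/(cos(x))
  = 3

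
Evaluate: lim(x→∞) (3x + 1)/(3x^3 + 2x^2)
This is an ∞/∞ indeterminate form.

Apply L'Hôpital's rule: differentiate numerator and denominator separately.
  f(x) = 3·x + 1   ⇒   f'(x) = 3
  g(x) = 3·x^3 + 2·x^2   ⇒   g'(x) = 9·x^2 + 4·x
  lim(x→∞) f'(x)/g'(x) = lim(x→∞) (3)/(9·x^2 + 4·x)
  = 0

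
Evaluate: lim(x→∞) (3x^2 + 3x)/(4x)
This is an ∞/∞ indeterminate form.

Apply L'Hôpital's rule: differentiate numerator and denominator separately.
  f(x) = 3·x^2 + 3·x   ⇒   f'(x) = 6·x + 3
  g(x) = 4·x   ⇒   g'(x) = 4
  lim(x→∞) f'(x)/g'(x) = lim(x→∞) (6·x + 3)/(4)
  = ∞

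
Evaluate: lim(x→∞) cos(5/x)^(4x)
This is an exponential indeterminate form.

For exponential indeterminate forms, take the natural log:
  Let L = lim(x→∞) cos(5/x)^(4x)
  Then ln(L) = lim(x→∞) [exponent × ln(base)]
  Evaluate using L'Hôpital or standard limits, then exponentiate.
  L = 1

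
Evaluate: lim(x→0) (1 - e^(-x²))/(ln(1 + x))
This is a 0/0 indeterminate form.

Apply L'Hôpital's rule: differentiate numerator and denominator separately.
  f(x) = 1 - e^(-x^2)   ⇒   f'(x) = 2·x·e^(-x^2)
  g(x) = ln(x + 1)   ⇒   g'(x) = 1/(x + 1)
  lim(x→0) f'(x)/g'(x) = lim(x→0) (2·x·e^(-x^2))/(1/(x + 1))
  = 0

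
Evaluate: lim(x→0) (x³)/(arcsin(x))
This is a 0/0 indeterminate form.

Apply L'Hôpital's rule: differentiate numerator and denominator separately.
  f(x) = x^3   ⇒   f'(x) = 3·x^2
  g(x) = asin(x)   ⇒   g'(x) = 1/sqrt(1 - x^2)
  lim(x→0) f'(x)/g'(x) = lim(x→0) (3·x^2)/(1/sqrt(1 - x^2))
  = 0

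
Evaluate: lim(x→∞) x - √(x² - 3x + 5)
This is an ∞-∞ indeterminate form.

Combine fractions or rationalize to convert ∞-∞ to 0/0 form:
  lim(x→∞) x - √(x² - 3x + 5) = 3/2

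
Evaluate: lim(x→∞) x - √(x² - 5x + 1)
This is an ∞-∞ indeterminate form.

Combine fractions or rationalize to convert ∞-∞ to 0/0 form:
  lim(x→∞) x - √(x² - 5x + 1) = 5/2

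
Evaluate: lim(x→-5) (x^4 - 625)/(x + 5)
This is a standard limit.

Factor or rationalize the expression:
  lim(x→-5) (x^4 - 625)/(x + 5) = -500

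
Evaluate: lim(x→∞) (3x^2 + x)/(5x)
This is an ∞/∞ indeterminate form.

Apply L'Hôpital's rule: differentiate numerator and denominator separately.
  f(x) = 3·x^2 + x   ⇒   f'(x) = 6·x + 1
  g(x) = 5·x   ⇒   g'(x) = 5
  lim(x→∞) f'(x)/g'(x) = lim(x→∞) (6·x + 1)/(5)
  = ∞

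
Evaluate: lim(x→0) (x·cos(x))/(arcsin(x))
This is a 0/0 indeterminate form.

Apply L'Hôpital's rule: differentiate numerator and denominator separately.
  f(x) = x·cos(x)   ⇒   f'(x) = -x·sin(x) + cos(x)
  g(x) = asin(x)   ⇒   g'(x) = 1/sqrt(1 - x^2)
  lim(x→0) f'(x)/g'(x) = lim(x→0) (-x·sin(x) + cos(x))/(1/sqrt(1 - x^2))
  = 1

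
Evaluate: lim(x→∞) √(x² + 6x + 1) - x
This is an ∞-∞ indeterminate form.

Combine fractions or rationalize to convert ∞-∞ to 0/0 form:
  lim(x→∞) √(x² + 6x + 1) - x = 3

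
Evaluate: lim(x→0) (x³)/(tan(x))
This is a 0/0 indeterminate form.

Apply L'Hôpital's rule: differentiate numerator and denominator separately.
  f(x) = x^3   ⇒   f'(x) = 3·x^2
  g(x) = tan(x)   ⇒   g'(x) = tan(x)^2 + 1
  lim(x→0) f'(x)/g'(x) = lim(x→0) (3·x^2)/(tan(x)^2 + 1)
  = 0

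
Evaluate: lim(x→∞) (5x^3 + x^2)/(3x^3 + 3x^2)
This is an ∞/∞ indeterminate form.

Apply L'Hôpital's rule: differentiate numerator and denominator separately.
  f(x) = 5·x^3 + x^2   ⇒   f'(x) = 15·x^2 + 2·x
  g(x) = 3·x^3 + 3·x^2   ⇒   g'(x) = 9·x^2 + 6·x
  lim(x→∞) f'(x)/g'(x) = lim(x→∞) (15·x^2 + 2·x)/(9·x^2 + 6·x)
  = 5/3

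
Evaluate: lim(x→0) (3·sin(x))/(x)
This is a 0/0 indeterminate form.

Apply L'Hôpital's rule: differentiate numerator and denominator separately.
  f(x) = 3·sin(x)   ⇒   f'(x) = 3·cos(x)
  g(x) = x   ⇒   g'(x) = 1
  lim(x→0) f'(x)/g'(x) = lim(x→0) (3·cos(x))/(1)
  = 3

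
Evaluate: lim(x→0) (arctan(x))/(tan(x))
This is a 0/0 indeterminate form.

Apply L'Hôpital's rule: differentiate numerator and denominator separately.
  f(x) = atan(x)   ⇒   f'(x) = 1/(x^2 + 1)
  g(x) = tan(x)   ⇒   g'(x) = tan(x)^2 + 1
  lim(x→0) f'(x)/g'(x) = lim(x→0) (1/(x^2 + 1))/(tan(x)^2 + 1)
  = 1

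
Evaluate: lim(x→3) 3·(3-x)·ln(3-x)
This is a 0·∞ indeterminate form.

Rewrite 0·∞ as a quotient (0/0 or ∞/∞ form), then apply L'Hôpital's rule:
  lim(x→3) 3·(3-x)·ln(3-x) = 0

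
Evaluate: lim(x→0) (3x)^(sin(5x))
This is an exponential indeterminate form.

For exponential indeterminate forms, take the natural log:
  Let L = lim(x→0) (3x)^(sin(5x))
  Then ln(L) = lim(x→0) [exponent × ln(base)]
  Evaluate using L'Hôpital or standard limits, then exponentiate.
  L = 1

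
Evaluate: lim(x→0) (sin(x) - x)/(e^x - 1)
This is a 0/0 indeterminate form.

Apply L'Hôpital's rule: differentiate numerator and denominator separately.
  f(x) = -x + sin(x)   ⇒   f'(x) = cos(x) - 1
  g(x) = e^(x) - 1   ⇒   g'(x) = e^(x)
  lim(x→0) f'(x)/g'(x) = lim(x→0) (cos(x) - 1)/(e^(x))
  = 0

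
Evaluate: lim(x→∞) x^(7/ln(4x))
This is an exponential indeterminate form.

For exponential indeterminate forms, take the natural log:
  Let L = lim(x→∞) x^(7/ln(4x))
  Then ln(L) = lim(x→∞) [exponent × ln(base)]
  Evaluate using L'Hôpital or standard limits, then exponentiate.
  L = e^(7)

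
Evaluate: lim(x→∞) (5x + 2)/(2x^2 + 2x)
This is an ∞/∞ indeterminate form.

Apply L'Hôpital's rule: differentiate numerator and denominator separately.
  f(x) = 5·x + 2   ⇒   f'(x) = 5
  g(x) = 2·x^2 + 2·x   ⇒   g'(x) = 4·x + 2
  lim(x→∞) f'(x)/g'(x) = lim(x→∞) (5)/(4·x + 2)
  = 0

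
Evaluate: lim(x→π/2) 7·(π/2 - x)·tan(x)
This is a 0·∞ indeterminate form.

Rewrite 0·∞ as a quotient (0/0 or ∞/∞ form), then apply L'Hôpital's rule:
  lim(x→π/2) 7·(π/2 - x)·tan(x) = 7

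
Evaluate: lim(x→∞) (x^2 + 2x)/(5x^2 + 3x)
This is an ∞/∞ indeterminate form.

Apply L'Hôpital's rule: differentiate numerator and denominator separately.
  f(x) = x^2 + 2·x   ⇒   f'(x) = 2·x + 2
  g(x) = 5·x^2 + 3·x   ⇒   g'(x) = 10·x + 3
  lim(x→∞) f'(x)/g'(x) = lim(x→∞) (2·x + 2)/(10·x + 3)
  = 1/5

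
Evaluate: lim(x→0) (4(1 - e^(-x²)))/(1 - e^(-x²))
This is a 0/0 indeterminate form.

Apply L'Hôpital's rule: differentiate numerator and denominator separately.
  f(x) = 4 - 4·e^(-x^2)   ⇒   f'(x) = 8·x·e^(-x^2)
  g(x) = 1 - e^(-x^2)   ⇒   g'(x) = 2·x·e^(-x^2)
  lim(x→0) f'(x)/g'(x) = lim(x→0) (8·x·e^(-x^2))/(2·x·e^(-x^2))
  = 4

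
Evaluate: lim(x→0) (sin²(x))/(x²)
This is a 0/0 indeterminate form.

Apply L'Hôpital's rule: differentiate numerator and denominator separately.
  f(x) = sin(x)^2   ⇒   f'(x) = 2·sin(x)·cos(x)
  g(x) = x^2   ⇒   g'(x) = 2·x
  lim(x→0) f'(x)/g'(x) = lim(x→0) (2·sin(x)·cos(x))/(2·x)
  = 1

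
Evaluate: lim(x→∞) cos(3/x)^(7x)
This is an exponential indeterminate form.

For exponential indeterminate forms, take the natural log:
  Let L = lim(x→∞) cos(3/x)^(7x)
  Then ln(L) = lim(x→∞) [exponent × ln(base)]
  Evaluate using L'Hôpital or standard limits, then exponentiate.
  L = 1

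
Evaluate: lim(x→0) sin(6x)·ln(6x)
This is a 0·∞ indeterminate form.

Rewrite 0·∞ as a quotient (0/0 or ∞/∞ form), then apply L'Hôpital's rule:
  lim(x→0) sin(6x)·ln(6x) = 0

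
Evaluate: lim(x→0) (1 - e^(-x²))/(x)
This is a 0/0 indeterminate form.

Apply L'Hôpital's rule: differentiate numerator and denominator separately.
  f(x) = 1 - e^(-x^2)   ⇒   f'(x) = 2·x·e^(-x^2)
  g(x) = x   ⇒   g'(x) = 1
  lim(x→0) f'(x)/g'(x) = lim(x→0) (2·x·e^(-x^2))/(1)
  = 0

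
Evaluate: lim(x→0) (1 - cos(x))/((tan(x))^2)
This is a 0/0 indeterminate form.

Apply L'Hôpital's rule: differentiate numerator and denominator separately.
  f(x) = 1 - cos(x)   ⇒   f'(x) = sin(x)
  g(x) = tan(x)^2   ⇒   g'(x) = (2·tan(x)^2 + 2)·tan(x)
  lim(x→0) f'(x)/g'(x) = lim(x→0) (sin(x))/((2·tan(x)^2 + 2)·tan(x))
  = 1/2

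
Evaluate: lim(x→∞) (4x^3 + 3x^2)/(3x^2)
This is an ∞/∞ indeterminate form.

Apply L'Hôpital's rule: differentiate numerator and denominator separately.
  f(x) = 4·x^3 + 3·x^2   ⇒   f'(x) = 12·x^2 + 6·x
  g(x) = 3·x^2   ⇒   g'(x) = 6·x
  lim(x→∞) f'(x)/g'(x) = lim(x→∞) (12·x^2 + 6·x)/(6·x)
  = ∞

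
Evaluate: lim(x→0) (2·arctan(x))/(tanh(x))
This is a 0/0 indeterminate form.

Apply L'Hôpital's rule: differentiate numerator and denominator separately.
  f(x) = 2·atan(x)   ⇒   f'(x) = 2/(x^2 + 1)
  g(x) = tanh(x)   ⇒   g'(x) = 1 - tanh(x)^2
  lim(x→0) f'(x)/g'(x) = lim(x→0) (2/(x^2 + 1))/(1 - tanh(x)^2)
  = 2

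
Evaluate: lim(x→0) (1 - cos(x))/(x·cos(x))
This is a 0/0 indeterminate form.

Apply L'Hôpital's rule: differentiate numerator and denominator separately.
  f(x) = 1 - cos(x)   ⇒   f'(x) = sin(x)
  g(x) = x·cos(x)   ⇒   g'(x) = -x·sin(x) + cos(x)
  lim(x→0) f'(x)/g'(x) = lim(x→0) (sin(x))/(-x·sin(x) + cos(x))
  = 0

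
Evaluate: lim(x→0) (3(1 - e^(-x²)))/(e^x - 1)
This is a 0/0 indeterminate form.

Apply L'Hôpital's rule: differentiate numerator and denominator separately.
  f(x) = 3 - 3·e^(-x^2)   ⇒   f'(x) = 6·x·e^(-x^2)
  g(x) = e^(x) - 1   ⇒   g'(x) = e^(x)
  lim(x→0) f'(x)/g'(x) = lim(x→0) (6·x·e^(-x^2))/(e^(x))
  = 0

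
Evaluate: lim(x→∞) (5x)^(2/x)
This is an exponential indeterminate form.

For exponential indeterminate forms, take the natural log:
  Let L = lim(x→∞) (5x)^(2/x)
  Then ln(L) = lim(x→∞) [exponent × ln(base)]
  Evaluate using L'Hôpital or standard limits, then exponentiate.
  L = 1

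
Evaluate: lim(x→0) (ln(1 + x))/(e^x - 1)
This is a 0/0 indeterminate form.

Apply L'Hôpital's rule: differentiate numerator and denominator separately.
  f(x) = ln(x + 1)   ⇒   f'(x) = 1/(x + 1)
  g(x) = e^(x) - 1   ⇒   g'(x) = e^(x)
  lim(x→0) f'(x)/g'(x) = lim(x→0) (1/(x + 1))/(e^(x))
  = 1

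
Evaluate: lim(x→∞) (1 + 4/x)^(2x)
This is an exponential indeterminate form.

For exponential indeterminate forms, take the natural log:
  Let L = lim(x→∞) (1 + 4/x)^(2x)
  Then ln(L) = lim(x→∞) [exponent × ln(base)]
  Evaluate using L'Hôpital or standard limits, then exponentiate.
  L = e^(8)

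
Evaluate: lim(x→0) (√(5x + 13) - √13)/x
This is a standard limit.

Factor or rationalize the expression:
  lim(x→0) (√(5x + 13) - √13)/x = 5·sqrt(13)/26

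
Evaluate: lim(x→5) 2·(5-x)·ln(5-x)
This is a 0·∞ indeterminate form.

Rewrite 0·∞ as a quotient (0/0 or ∞/∞ form), then apply L'Hôpital's rule:
  lim(x→5) 2·(5-x)·ln(5-x) = 0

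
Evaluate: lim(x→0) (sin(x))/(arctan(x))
This is a 0/0 indeterminate form.

Apply L'Hôpital's rule: differentiate numerator and denominator separately.
  f(x) = sin(x)   ⇒   f'(x) = cos(x)
  g(x) = atan(x)   ⇒   g'(x) = 1/(x^2 + 1)
  lim(x→0) f'(x)/g'(x) = lim(x→0) (cos(x))/(1/(x^2 + 1))
  = 1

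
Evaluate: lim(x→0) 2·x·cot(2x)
This is a 0·∞ indeterminate form.

Rewrite 0·∞ as a quotient (0/0 or ∞/∞ form), then apply L'Hôpital's rule:
  lim(x→0) 2·x·cot(2x) = 1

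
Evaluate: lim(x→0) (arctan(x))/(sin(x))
This is a 0/0 indeterminate form.

Apply L'Hôpital's rule: differentiate numerator and denominator separately.
  f(x) = atan(x)   ⇒   f'(x) = 1/(x^2 + 1)
  g(x) = sin(x)   ⇒   g'(x) = cos(x)
  lim(x→0) f'(x)/g'(x) = lim(x→0) (1/(x^2 + 1))/(cos(x))
  = 1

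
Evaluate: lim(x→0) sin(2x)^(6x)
This is an exponential indeterminate form.

For exponential indeterminate forms, take the natural log:
  Let L = lim(x→0) sin(2x)^(6x)
  Then ln(L) = lim(x→0) [exponent × ln(base)]
  Evaluate using L'Hôpital or standard limits, then exponentiate.
  L = 1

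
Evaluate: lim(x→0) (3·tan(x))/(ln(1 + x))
This is a 0/0 indeterminate form.

Apply L'Hôpital's rule: differentiate numerator and denominator separately.
  f(x) = 3·tan(x)   ⇒   f'(x) = 3·tan(x)^2 + 3
  g(x) = ln(x + 1)   ⇒   g'(x) = 1/(x + 1)
  lim(x→0) f'(x)/g'(x) = lim(x→0) (3·tan(x)^2 + 3)/(1/(x + 1))
  = 3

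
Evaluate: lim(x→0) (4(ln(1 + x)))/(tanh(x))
This is a 0/0 indeterminate form.

Apply L'Hôpital's rule: differentiate numerator and denominator separately.
  f(x) = 4·ln(x + 1)   ⇒   f'(x) = 4/(x + 1)
  g(x) = tanh(x)   ⇒   g'(x) = 1 - tanh(x)^2
  lim(x→0) f'(x)/g'(x) = lim(x→0) (4/(x + 1))/(1 - tanh(x)^2)
  = 4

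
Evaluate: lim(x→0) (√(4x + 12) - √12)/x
This is a standard limit.

Factor or rationalize the expression:
  lim(x→0) (√(4x + 12) - √12)/x = sqrt(3)/3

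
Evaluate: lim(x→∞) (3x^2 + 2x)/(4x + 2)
This is an ∞/∞ indeterminate form.

Apply L'Hôpital's rule: differentiate numerator and denominator separately.
  f(x) = 3·x^2 + 2·x   ⇒   f'(x) = 6·x + 2
  g(x) = 4·x + 2   ⇒   g'(x) = 4
  lim(x→∞) f'(x)/g'(x) = lim(x→∞) (6·x + 2)/(4)
  = ∞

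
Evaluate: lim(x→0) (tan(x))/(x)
This is a 0/0 indeterminate form.

Apply L'Hôpital's rule: differentiate numerator and denominator separately.
  f(x) = tan(x)   ⇒   f'(x) = tan(x)^2 + 1
  g(x) = x   ⇒   g'(x) = 1
  lim(x→0) f'(x)/g'(x) = lim(x→0) (tan(x)^2 + 1)/(1)
  = 1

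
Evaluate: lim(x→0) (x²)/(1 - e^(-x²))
This is a 0/0 indeterminate form.

Apply L'Hôpital's rule: differentiate numerator and denominator separately.
  f(x) = x^2   ⇒   f'(x) = 2·x
  g(x) = 1 - e^(-x^2)   ⇒   g'(x) = 2·x·e^(-x^2)
  lim(x→0) f'(x)/g'(x) = lim(x→0) (2·x)/(2·x·e^(-x^2))
  = 1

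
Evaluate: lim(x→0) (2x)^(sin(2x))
This is an exponential indeterminate form.

For exponential indeterminate forms, take the natural log:
  Let L = lim(x→0) (2x)^(sin(2x))
  Then ln(L) = lim(x→0) [exponent × ln(base)]
  Evaluate using L'Hôpital or standard limits, then exponentiate.
  L = 1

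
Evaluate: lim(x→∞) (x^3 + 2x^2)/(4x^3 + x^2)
This is an ∞/∞ indeterminate form.

Apply L'Hôpital's rule: differentiate numerator and denominator separately.
  f(x) = x^3 + 2·x^2   ⇒   f'(x) = 3·x^2 + 4·x
  g(x) = 4·x^3 + x^2   ⇒   g'(x) = 12·x^2 + 2·x
  lim(x→∞) f'(x)/g'(x) = lim(x→∞) (3·x^2 + 4·x)/(12·x^2 + 2·x)
  = 1/4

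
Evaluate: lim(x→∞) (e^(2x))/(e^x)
This is an ∞/∞ indeterminate form.

Apply L'Hôpital's rule: differentiate numerator and denominator separately.
  f(x) = e^(2·x)   ⇒   f'(x) = 2·e^(2·x)
  g(x) = e^(x)   ⇒   g'(x) = e^(x)
  lim(x→∞) f'(x)/g'(x) = lim(x→∞) (2·e^(2·x))/(e^(x))
  = ∞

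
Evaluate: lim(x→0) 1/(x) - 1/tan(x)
This is an ∞-∞ indeterminate form.

Combine fractions or rationalize to convert ∞-∞ to 0/0 form:
  lim(x→0) 1/(x) - 1/tan(x) = 0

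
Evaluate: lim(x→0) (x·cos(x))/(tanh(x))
This is a 0/0 indeterminate form.

Apply L'Hôpital's rule: differentiate numerator and denominator separately.
  f(x) = x·cos(x)   ⇒   f'(x) = -x·sin(x) + cos(x)
  g(x) = tanh(x)   ⇒   g'(x) = 1 - tanh(x)^2
  lim(x→0) f'(x)/g'(x) = lim(x→0) (-x·sin(x) + cos(x))/(1 - tanh(x)^2)
  = 1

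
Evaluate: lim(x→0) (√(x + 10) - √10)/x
This is a standard limit.

Factor or rationalize the expression:
  lim(x→0) (√(x + 10) - √10)/x = sqrt(10)/20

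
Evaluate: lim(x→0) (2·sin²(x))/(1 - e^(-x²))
This is a 0/0 indeterminate form.

Apply L'Hôpital's rule: differentiate numerator and denominator separately.
  f(x) = 2·sin(x)^2   ⇒   f'(x) = 4·sin(x)·cos(x)
  g(x) = 1 - e^(-x^2)   ⇒   g'(x) = 2·x·e^(-x^2)
  lim(x→0) f'(x)/g'(x) = lim(x→0) (4·sin(x)·cos(x))/(2·x·e^(-x^2))
  = 2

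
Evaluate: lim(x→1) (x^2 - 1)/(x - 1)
This is a standard limit.

Factor or rationalize the expression:
  lim(x→1) (x^2 - 1)/(x - 1) = 2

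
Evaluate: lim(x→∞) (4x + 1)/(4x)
This is an ∞/∞ indeterminate form.

Apply L'Hôpital's rule: differentiate numerator and denominator separately.
  f(x) = 4·x + 1   ⇒   f'(x) = 4
  g(x) = 4·x   ⇒   g'(x) = 4
  lim(x→∞) f'(x)/g'(x) = lim(x→∞) (4)/(4)
  = 1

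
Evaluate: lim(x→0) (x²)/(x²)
This is a 0/0 indeterminate form.

Apply L'Hôpital's rule: differentiate numerator and denominator separately.
  f(x) = x^2   ⇒   f'(x) = 2·x
  g(x) = x^2   ⇒   g'(x) = 2·x
  lim(x→0) f'(x)/g'(x) = lim(x→0) (2·x)/(2·x)
  = 1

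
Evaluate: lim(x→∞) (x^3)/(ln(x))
This is an ∞/∞ indeterminate form.

Apply L'Hôpital's rule: differentiate numerator and denominator separately.
  f(x) = x^3   ⇒   f'(x) = 3·x^2
  g(x) = ln(x)   ⇒   g'(x) = 1/x
  lim(x→∞) f'(x)/g'(x) = lim(x→∞) (3·x^2)/(1/x)
  = ∞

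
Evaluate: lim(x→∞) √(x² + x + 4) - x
This is an ∞-∞ indeterminate form.

Combine fractions or rationalize to convert ∞-∞ to 0/0 form:
  lim(x→∞) √(x² + x + 4) - x = 1/2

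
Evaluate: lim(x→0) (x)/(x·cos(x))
This is a 0/0 indeterminate form.

Apply L'Hôpital's rule: differentiate numerator and denominator separately.
  f(x) = x   ⇒   f'(x) = 1
  g(x) = x·cos(x)   ⇒   g'(x) = -x·sin(x) + cos(x)
  lim(x→0) f'(x)/g'(x) = lim(x→0) (1)/(-x·sin(x) + cos(x))
  = 1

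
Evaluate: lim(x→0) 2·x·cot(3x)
This is a 0·∞ indeterminate form.

Rewrite 0·∞ as a quotient (0/0 or ∞/∞ form), then apply L'Hôpital's rule:
  lim(x→0) 2·x·cot(3x) = 2/3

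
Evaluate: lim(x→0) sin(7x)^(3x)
This is an exponential indeterminate form.

For exponential indeterminate forms, take the natural log:
  Let L = lim(x→0) sin(7x)^(3x)
  Then ln(L) = lim(x→0) [exponent × ln(base)]
  Evaluate using L'Hôpital or standard limits, then exponentiate.
  L = 1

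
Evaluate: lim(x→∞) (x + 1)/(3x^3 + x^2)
This is an ∞/∞ indeterminate form.

Apply L'Hôpital's rule: differentiate numerator and denominator separately.
  f(x) = x + 1   ⇒   f'(x) = 1
  g(x) = 3·x^3 + x^2   ⇒   g'(x) = 9·x^2 + 2·x
  lim(x→∞) f'(x)/g'(x) = lim(x→∞) (1)/(9·x^2 + 2·x)
  = 0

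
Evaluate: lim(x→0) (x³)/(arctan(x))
This is a 0/0 indeterminate form.

Apply L'Hôpital's rule: differentiate numerator and denominator separately.
  f(x) = x^3   ⇒   f'(x) = 3·x^2
  g(x) = atan(x)   ⇒   g'(x) = 1/(x^2 + 1)
  lim(x→0) f'(x)/g'(x) = lim(x→0) (3·x^2)/(1/(x^2 + 1))
  = 0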